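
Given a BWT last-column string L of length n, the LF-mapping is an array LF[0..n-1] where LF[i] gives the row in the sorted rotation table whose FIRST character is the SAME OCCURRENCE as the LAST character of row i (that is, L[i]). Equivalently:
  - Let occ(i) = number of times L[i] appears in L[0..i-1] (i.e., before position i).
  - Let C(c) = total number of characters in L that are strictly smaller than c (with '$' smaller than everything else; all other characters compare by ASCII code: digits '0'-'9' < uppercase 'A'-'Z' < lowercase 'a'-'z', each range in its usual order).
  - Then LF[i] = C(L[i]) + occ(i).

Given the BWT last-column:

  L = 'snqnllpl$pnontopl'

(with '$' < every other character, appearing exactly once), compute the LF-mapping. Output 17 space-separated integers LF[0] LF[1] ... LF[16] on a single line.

Answer: 15 5 14 6 1 2 11 3 0 12 7 9 8 16 10 13 4

Derivation:
Char counts: '$':1, 'l':4, 'n':4, 'o':2, 'p':3, 'q':1, 's':1, 't':1
C (first-col start): C('$')=0, C('l')=1, C('n')=5, C('o')=9, C('p')=11, C('q')=14, C('s')=15, C('t')=16
L[0]='s': occ=0, LF[0]=C('s')+0=15+0=15
L[1]='n': occ=0, LF[1]=C('n')+0=5+0=5
L[2]='q': occ=0, LF[2]=C('q')+0=14+0=14
L[3]='n': occ=1, LF[3]=C('n')+1=5+1=6
L[4]='l': occ=0, LF[4]=C('l')+0=1+0=1
L[5]='l': occ=1, LF[5]=C('l')+1=1+1=2
L[6]='p': occ=0, LF[6]=C('p')+0=11+0=11
L[7]='l': occ=2, LF[7]=C('l')+2=1+2=3
L[8]='$': occ=0, LF[8]=C('$')+0=0+0=0
L[9]='p': occ=1, LF[9]=C('p')+1=11+1=12
L[10]='n': occ=2, LF[10]=C('n')+2=5+2=7
L[11]='o': occ=0, LF[11]=C('o')+0=9+0=9
L[12]='n': occ=3, LF[12]=C('n')+3=5+3=8
L[13]='t': occ=0, LF[13]=C('t')+0=16+0=16
L[14]='o': occ=1, LF[14]=C('o')+1=9+1=10
L[15]='p': occ=2, LF[15]=C('p')+2=11+2=13
L[16]='l': occ=3, LF[16]=C('l')+3=1+3=4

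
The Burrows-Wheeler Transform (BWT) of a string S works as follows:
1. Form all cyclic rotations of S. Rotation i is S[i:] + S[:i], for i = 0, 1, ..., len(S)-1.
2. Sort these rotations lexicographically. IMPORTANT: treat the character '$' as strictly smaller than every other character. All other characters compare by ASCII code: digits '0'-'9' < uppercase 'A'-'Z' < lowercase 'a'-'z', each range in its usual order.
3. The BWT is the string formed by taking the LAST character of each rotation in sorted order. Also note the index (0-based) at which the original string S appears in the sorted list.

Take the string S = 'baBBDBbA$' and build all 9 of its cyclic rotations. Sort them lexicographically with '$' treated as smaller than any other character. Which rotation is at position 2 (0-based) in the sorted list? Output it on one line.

Answer: BBDBbA$ba

Derivation:
All 9 rotations (rotation i = S[i:]+S[:i]):
  rot[0] = baBBDBbA$
  rot[1] = aBBDBbA$b
  rot[2] = BBDBbA$ba
  rot[3] = BDBbA$baB
  rot[4] = DBbA$baBB
  rot[5] = BbA$baBBD
  rot[6] = bA$baBBDB
  rot[7] = A$baBBDBb
  rot[8] = $baBBDBbA
Sorted (with $ < everything):
  sorted[0] = $baBBDBbA
  sorted[1] = A$baBBDBb
  sorted[2] = BBDBbA$ba
  sorted[3] = BDBbA$baB
  sorted[4] = BbA$baBBD
  sorted[5] = DBbA$baBB
  sorted[6] = aBBDBbA$b
  sorted[7] = bA$baBBDB
  sorted[8] = baBBDBbA$
sorted[2] = BBDBbA$ba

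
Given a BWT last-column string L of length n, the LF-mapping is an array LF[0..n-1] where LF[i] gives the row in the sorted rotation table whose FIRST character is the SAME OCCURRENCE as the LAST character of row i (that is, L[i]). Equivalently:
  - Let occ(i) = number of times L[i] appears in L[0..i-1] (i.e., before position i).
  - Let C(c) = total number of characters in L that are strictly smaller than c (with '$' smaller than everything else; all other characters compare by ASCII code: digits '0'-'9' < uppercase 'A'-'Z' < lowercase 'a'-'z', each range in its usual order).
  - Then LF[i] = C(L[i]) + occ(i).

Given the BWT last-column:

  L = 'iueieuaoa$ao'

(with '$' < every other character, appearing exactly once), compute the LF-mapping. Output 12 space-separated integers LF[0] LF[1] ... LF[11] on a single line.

Answer: 6 10 4 7 5 11 1 8 2 0 3 9

Derivation:
Char counts: '$':1, 'a':3, 'e':2, 'i':2, 'o':2, 'u':2
C (first-col start): C('$')=0, C('a')=1, C('e')=4, C('i')=6, C('o')=8, C('u')=10
L[0]='i': occ=0, LF[0]=C('i')+0=6+0=6
L[1]='u': occ=0, LF[1]=C('u')+0=10+0=10
L[2]='e': occ=0, LF[2]=C('e')+0=4+0=4
L[3]='i': occ=1, LF[3]=C('i')+1=6+1=7
L[4]='e': occ=1, LF[4]=C('e')+1=4+1=5
L[5]='u': occ=1, LF[5]=C('u')+1=10+1=11
L[6]='a': occ=0, LF[6]=C('a')+0=1+0=1
L[7]='o': occ=0, LF[7]=C('o')+0=8+0=8
L[8]='a': occ=1, LF[8]=C('a')+1=1+1=2
L[9]='$': occ=0, LF[9]=C('$')+0=0+0=0
L[10]='a': occ=2, LF[10]=C('a')+2=1+2=3
L[11]='o': occ=1, LF[11]=C('o')+1=8+1=9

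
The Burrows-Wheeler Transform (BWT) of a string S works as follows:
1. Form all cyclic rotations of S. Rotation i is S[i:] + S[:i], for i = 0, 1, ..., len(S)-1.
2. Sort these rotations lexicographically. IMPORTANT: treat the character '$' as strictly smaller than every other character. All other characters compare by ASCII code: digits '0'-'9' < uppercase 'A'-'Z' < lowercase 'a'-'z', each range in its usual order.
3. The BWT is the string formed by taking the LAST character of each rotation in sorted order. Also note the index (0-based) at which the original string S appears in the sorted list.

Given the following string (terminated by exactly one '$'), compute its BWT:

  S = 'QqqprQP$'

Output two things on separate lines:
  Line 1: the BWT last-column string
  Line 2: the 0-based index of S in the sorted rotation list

All 8 rotations (rotation i = S[i:]+S[:i]):
  rot[0] = QqqprQP$
  rot[1] = qqprQP$Q
  rot[2] = qprQP$Qq
  rot[3] = prQP$Qqq
  rot[4] = rQP$Qqqp
  rot[5] = QP$Qqqpr
  rot[6] = P$QqqprQ
  rot[7] = $QqqprQP
Sorted (with $ < everything):
  sorted[0] = $QqqprQP  (last char: 'P')
  sorted[1] = P$QqqprQ  (last char: 'Q')
  sorted[2] = QP$Qqqpr  (last char: 'r')
  sorted[3] = QqqprQP$  (last char: '$')
  sorted[4] = prQP$Qqq  (last char: 'q')
  sorted[5] = qprQP$Qq  (last char: 'q')
  sorted[6] = qqprQP$Q  (last char: 'Q')
  sorted[7] = rQP$Qqqp  (last char: 'p')
Last column: PQr$qqQp
Original string S is at sorted index 3

Answer: PQr$qqQp
3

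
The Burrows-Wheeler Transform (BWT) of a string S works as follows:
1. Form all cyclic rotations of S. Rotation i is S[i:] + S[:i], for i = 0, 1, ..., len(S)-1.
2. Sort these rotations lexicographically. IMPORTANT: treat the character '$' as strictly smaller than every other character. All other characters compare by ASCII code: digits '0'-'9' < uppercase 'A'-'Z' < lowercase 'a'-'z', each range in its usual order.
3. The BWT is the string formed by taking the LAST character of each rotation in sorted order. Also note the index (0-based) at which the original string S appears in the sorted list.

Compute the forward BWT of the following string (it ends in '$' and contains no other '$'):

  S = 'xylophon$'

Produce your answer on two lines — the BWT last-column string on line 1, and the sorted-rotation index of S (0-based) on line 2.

All 9 rotations (rotation i = S[i:]+S[:i]):
  rot[0] = xylophon$
  rot[1] = ylophon$x
  rot[2] = lophon$xy
  rot[3] = ophon$xyl
  rot[4] = phon$xylo
  rot[5] = hon$xylop
  rot[6] = on$xyloph
  rot[7] = n$xylopho
  rot[8] = $xylophon
Sorted (with $ < everything):
  sorted[0] = $xylophon  (last char: 'n')
  sorted[1] = hon$xylop  (last char: 'p')
  sorted[2] = lophon$xy  (last char: 'y')
  sorted[3] = n$xylopho  (last char: 'o')
  sorted[4] = on$xyloph  (last char: 'h')
  sorted[5] = ophon$xyl  (last char: 'l')
  sorted[6] = phon$xylo  (last char: 'o')
  sorted[7] = xylophon$  (last char: '$')
  sorted[8] = ylophon$x  (last char: 'x')
Last column: npyohlo$x
Original string S is at sorted index 7

Answer: npyohlo$x
7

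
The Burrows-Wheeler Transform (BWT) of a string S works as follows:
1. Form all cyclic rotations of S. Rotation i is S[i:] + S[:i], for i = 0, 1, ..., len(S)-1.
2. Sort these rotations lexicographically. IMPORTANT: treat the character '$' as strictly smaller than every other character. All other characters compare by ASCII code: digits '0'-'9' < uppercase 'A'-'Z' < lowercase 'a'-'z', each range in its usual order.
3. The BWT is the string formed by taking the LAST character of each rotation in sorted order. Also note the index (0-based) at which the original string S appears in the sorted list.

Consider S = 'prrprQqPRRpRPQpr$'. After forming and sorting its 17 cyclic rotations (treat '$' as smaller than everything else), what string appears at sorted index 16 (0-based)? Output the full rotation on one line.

All 17 rotations (rotation i = S[i:]+S[:i]):
  rot[0] = prrprQqPRRpRPQpr$
  rot[1] = rrprQqPRRpRPQpr$p
  rot[2] = rprQqPRRpRPQpr$pr
  rot[3] = prQqPRRpRPQpr$prr
  rot[4] = rQqPRRpRPQpr$prrp
  rot[5] = QqPRRpRPQpr$prrpr
  rot[6] = qPRRpRPQpr$prrprQ
  rot[7] = PRRpRPQpr$prrprQq
  rot[8] = RRpRPQpr$prrprQqP
  rot[9] = RpRPQpr$prrprQqPR
  rot[10] = pRPQpr$prrprQqPRR
  rot[11] = RPQpr$prrprQqPRRp
  rot[12] = PQpr$prrprQqPRRpR
  rot[13] = Qpr$prrprQqPRRpRP
  rot[14] = pr$prrprQqPRRpRPQ
  rot[15] = r$prrprQqPRRpRPQp
  rot[16] = $prrprQqPRRpRPQpr
Sorted (with $ < everything):
  sorted[0] = $prrprQqPRRpRPQpr
  sorted[1] = PQpr$prrprQqPRRpR
  sorted[2] = PRRpRPQpr$prrprQq
  sorted[3] = Qpr$prrprQqPRRpRP
  sorted[4] = QqPRRpRPQpr$prrpr
  sorted[5] = RPQpr$prrprQqPRRp
  sorted[6] = RRpRPQpr$prrprQqP
  sorted[7] = RpRPQpr$prrprQqPR
  sorted[8] = pRPQpr$prrprQqPRR
  sorted[9] = pr$prrprQqPRRpRPQ
  sorted[10] = prQqPRRpRPQpr$prr
  sorted[11] = prrprQqPRRpRPQpr$
  sorted[12] = qPRRpRPQpr$prrprQ
  sorted[13] = r$prrprQqPRRpRPQp
  sorted[14] = rQqPRRpRPQpr$prrp
  sorted[15] = rprQqPRRpRPQpr$pr
  sorted[16] = rrprQqPRRpRPQpr$p
sorted[16] = rrprQqPRRpRPQpr$p

Answer: rrprQqPRRpRPQpr$p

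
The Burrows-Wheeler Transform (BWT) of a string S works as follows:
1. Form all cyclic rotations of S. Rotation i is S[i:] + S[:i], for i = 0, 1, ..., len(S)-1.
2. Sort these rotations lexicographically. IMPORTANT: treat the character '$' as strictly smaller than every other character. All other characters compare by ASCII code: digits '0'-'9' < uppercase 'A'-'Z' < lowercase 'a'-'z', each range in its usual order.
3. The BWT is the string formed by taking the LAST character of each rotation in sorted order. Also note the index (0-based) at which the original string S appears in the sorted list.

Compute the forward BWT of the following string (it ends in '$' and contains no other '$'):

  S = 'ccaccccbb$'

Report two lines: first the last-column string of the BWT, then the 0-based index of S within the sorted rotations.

Answer: bcbccc$cca
6

Derivation:
All 10 rotations (rotation i = S[i:]+S[:i]):
  rot[0] = ccaccccbb$
  rot[1] = caccccbb$c
  rot[2] = accccbb$cc
  rot[3] = ccccbb$cca
  rot[4] = cccbb$ccac
  rot[5] = ccbb$ccacc
  rot[6] = cbb$ccaccc
  rot[7] = bb$ccacccc
  rot[8] = b$ccaccccb
  rot[9] = $ccaccccbb
Sorted (with $ < everything):
  sorted[0] = $ccaccccbb  (last char: 'b')
  sorted[1] = accccbb$cc  (last char: 'c')
  sorted[2] = b$ccaccccb  (last char: 'b')
  sorted[3] = bb$ccacccc  (last char: 'c')
  sorted[4] = caccccbb$c  (last char: 'c')
  sorted[5] = cbb$ccaccc  (last char: 'c')
  sorted[6] = ccaccccbb$  (last char: '$')
  sorted[7] = ccbb$ccacc  (last char: 'c')
  sorted[8] = cccbb$ccac  (last char: 'c')
  sorted[9] = ccccbb$cca  (last char: 'a')
Last column: bcbccc$cca
Original string S is at sorted index 6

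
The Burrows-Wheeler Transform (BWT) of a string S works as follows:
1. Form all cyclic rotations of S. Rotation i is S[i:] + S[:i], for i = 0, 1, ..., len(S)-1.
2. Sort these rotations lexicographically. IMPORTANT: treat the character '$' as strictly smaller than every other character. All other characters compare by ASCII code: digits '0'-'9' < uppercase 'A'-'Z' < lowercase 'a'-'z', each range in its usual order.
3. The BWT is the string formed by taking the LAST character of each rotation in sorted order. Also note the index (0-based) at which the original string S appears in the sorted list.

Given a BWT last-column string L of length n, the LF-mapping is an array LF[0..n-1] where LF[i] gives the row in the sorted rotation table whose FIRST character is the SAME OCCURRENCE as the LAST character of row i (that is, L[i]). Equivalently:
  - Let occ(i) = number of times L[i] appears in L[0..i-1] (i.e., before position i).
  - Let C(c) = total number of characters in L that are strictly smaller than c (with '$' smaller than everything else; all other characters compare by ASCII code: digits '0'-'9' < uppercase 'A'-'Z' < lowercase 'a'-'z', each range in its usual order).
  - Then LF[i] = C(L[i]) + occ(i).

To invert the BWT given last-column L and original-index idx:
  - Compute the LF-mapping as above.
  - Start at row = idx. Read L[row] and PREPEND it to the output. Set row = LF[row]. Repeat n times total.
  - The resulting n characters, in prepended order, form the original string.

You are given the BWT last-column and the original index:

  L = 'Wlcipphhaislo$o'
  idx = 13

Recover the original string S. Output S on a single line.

Answer: philosophicalW$

Derivation:
LF mapping: 1 8 3 6 12 13 4 5 2 7 14 9 10 0 11
Walk LF starting at row 13, prepending L[row]:
  step 1: row=13, L[13]='$', prepend. Next row=LF[13]=0
  step 2: row=0, L[0]='W', prepend. Next row=LF[0]=1
  step 3: row=1, L[1]='l', prepend. Next row=LF[1]=8
  step 4: row=8, L[8]='a', prepend. Next row=LF[8]=2
  step 5: row=2, L[2]='c', prepend. Next row=LF[2]=3
  step 6: row=3, L[3]='i', prepend. Next row=LF[3]=6
  step 7: row=6, L[6]='h', prepend. Next row=LF[6]=4
  step 8: row=4, L[4]='p', prepend. Next row=LF[4]=12
  step 9: row=12, L[12]='o', prepend. Next row=LF[12]=10
  step 10: row=10, L[10]='s', prepend. Next row=LF[10]=14
  step 11: row=14, L[14]='o', prepend. Next row=LF[14]=11
  step 12: row=11, L[11]='l', prepend. Next row=LF[11]=9
  step 13: row=9, L[9]='i', prepend. Next row=LF[9]=7
  step 14: row=7, L[7]='h', prepend. Next row=LF[7]=5
  step 15: row=5, L[5]='p', prepend. Next row=LF[5]=13
Reversed output: philosophicalW$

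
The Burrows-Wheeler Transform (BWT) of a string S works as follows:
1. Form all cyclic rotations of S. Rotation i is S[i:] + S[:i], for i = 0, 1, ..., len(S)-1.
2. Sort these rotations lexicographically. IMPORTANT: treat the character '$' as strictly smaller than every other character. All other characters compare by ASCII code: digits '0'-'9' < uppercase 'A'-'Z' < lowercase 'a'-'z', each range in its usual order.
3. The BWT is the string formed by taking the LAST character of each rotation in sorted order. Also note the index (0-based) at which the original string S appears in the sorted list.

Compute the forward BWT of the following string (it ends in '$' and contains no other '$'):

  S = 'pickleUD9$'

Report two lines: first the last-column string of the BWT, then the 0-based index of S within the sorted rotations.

All 10 rotations (rotation i = S[i:]+S[:i]):
  rot[0] = pickleUD9$
  rot[1] = ickleUD9$p
  rot[2] = ckleUD9$pi
  rot[3] = kleUD9$pic
  rot[4] = leUD9$pick
  rot[5] = eUD9$pickl
  rot[6] = UD9$pickle
  rot[7] = D9$pickleU
  rot[8] = 9$pickleUD
  rot[9] = $pickleUD9
Sorted (with $ < everything):
  sorted[0] = $pickleUD9  (last char: '9')
  sorted[1] = 9$pickleUD  (last char: 'D')
  sorted[2] = D9$pickleU  (last char: 'U')
  sorted[3] = UD9$pickle  (last char: 'e')
  sorted[4] = ckleUD9$pi  (last char: 'i')
  sorted[5] = eUD9$pickl  (last char: 'l')
  sorted[6] = ickleUD9$p  (last char: 'p')
  sorted[7] = kleUD9$pic  (last char: 'c')
  sorted[8] = leUD9$pick  (last char: 'k')
  sorted[9] = pickleUD9$  (last char: '$')
Last column: 9DUeilpck$
Original string S is at sorted index 9

Answer: 9DUeilpck$
9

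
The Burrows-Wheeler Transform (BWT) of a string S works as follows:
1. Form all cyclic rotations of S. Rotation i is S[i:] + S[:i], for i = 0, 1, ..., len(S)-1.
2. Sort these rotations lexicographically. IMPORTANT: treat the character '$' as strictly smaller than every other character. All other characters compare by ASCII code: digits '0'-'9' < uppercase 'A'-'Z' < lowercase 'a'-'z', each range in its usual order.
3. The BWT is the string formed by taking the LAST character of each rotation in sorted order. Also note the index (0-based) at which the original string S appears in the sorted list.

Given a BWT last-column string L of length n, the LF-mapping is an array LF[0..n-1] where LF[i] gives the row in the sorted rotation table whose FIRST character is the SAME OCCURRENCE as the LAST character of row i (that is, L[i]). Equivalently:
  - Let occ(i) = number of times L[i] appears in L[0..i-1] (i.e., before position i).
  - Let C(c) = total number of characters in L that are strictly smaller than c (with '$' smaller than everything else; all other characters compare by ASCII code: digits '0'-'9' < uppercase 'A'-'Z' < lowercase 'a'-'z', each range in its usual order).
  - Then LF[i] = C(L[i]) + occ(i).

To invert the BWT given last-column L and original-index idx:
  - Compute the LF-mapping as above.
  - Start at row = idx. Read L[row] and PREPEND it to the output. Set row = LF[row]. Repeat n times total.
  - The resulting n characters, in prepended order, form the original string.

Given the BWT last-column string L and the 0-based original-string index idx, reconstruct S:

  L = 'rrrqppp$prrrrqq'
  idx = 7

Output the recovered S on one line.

LF mapping: 8 9 10 5 1 2 3 0 4 11 12 13 14 6 7
Walk LF starting at row 7, prepending L[row]:
  step 1: row=7, L[7]='$', prepend. Next row=LF[7]=0
  step 2: row=0, L[0]='r', prepend. Next row=LF[0]=8
  step 3: row=8, L[8]='p', prepend. Next row=LF[8]=4
  step 4: row=4, L[4]='p', prepend. Next row=LF[4]=1
  step 5: row=1, L[1]='r', prepend. Next row=LF[1]=9
  step 6: row=9, L[9]='r', prepend. Next row=LF[9]=11
  step 7: row=11, L[11]='r', prepend. Next row=LF[11]=13
  step 8: row=13, L[13]='q', prepend. Next row=LF[13]=6
  step 9: row=6, L[6]='p', prepend. Next row=LF[6]=3
  step 10: row=3, L[3]='q', prepend. Next row=LF[3]=5
  step 11: row=5, L[5]='p', prepend. Next row=LF[5]=2
  step 12: row=2, L[2]='r', prepend. Next row=LF[2]=10
  step 13: row=10, L[10]='r', prepend. Next row=LF[10]=12
  step 14: row=12, L[12]='r', prepend. Next row=LF[12]=14
  step 15: row=14, L[14]='q', prepend. Next row=LF[14]=7
Reversed output: qrrrpqpqrrrppr$

Answer: qrrrpqpqrrrppr$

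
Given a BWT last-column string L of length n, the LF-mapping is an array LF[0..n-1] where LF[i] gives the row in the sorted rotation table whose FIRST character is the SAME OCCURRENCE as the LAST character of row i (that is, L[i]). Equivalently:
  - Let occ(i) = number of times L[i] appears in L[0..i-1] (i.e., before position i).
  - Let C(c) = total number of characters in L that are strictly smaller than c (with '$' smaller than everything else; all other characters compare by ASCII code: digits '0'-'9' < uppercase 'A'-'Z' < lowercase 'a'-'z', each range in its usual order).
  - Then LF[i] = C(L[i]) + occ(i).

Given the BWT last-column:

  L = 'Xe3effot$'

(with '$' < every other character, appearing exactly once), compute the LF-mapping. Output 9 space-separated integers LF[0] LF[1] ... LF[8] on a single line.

Answer: 2 3 1 4 5 6 7 8 0

Derivation:
Char counts: '$':1, '3':1, 'X':1, 'e':2, 'f':2, 'o':1, 't':1
C (first-col start): C('$')=0, C('3')=1, C('X')=2, C('e')=3, C('f')=5, C('o')=7, C('t')=8
L[0]='X': occ=0, LF[0]=C('X')+0=2+0=2
L[1]='e': occ=0, LF[1]=C('e')+0=3+0=3
L[2]='3': occ=0, LF[2]=C('3')+0=1+0=1
L[3]='e': occ=1, LF[3]=C('e')+1=3+1=4
L[4]='f': occ=0, LF[4]=C('f')+0=5+0=5
L[5]='f': occ=1, LF[5]=C('f')+1=5+1=6
L[6]='o': occ=0, LF[6]=C('o')+0=7+0=7
L[7]='t': occ=0, LF[7]=C('t')+0=8+0=8
L[8]='$': occ=0, LF[8]=C('$')+0=0+0=0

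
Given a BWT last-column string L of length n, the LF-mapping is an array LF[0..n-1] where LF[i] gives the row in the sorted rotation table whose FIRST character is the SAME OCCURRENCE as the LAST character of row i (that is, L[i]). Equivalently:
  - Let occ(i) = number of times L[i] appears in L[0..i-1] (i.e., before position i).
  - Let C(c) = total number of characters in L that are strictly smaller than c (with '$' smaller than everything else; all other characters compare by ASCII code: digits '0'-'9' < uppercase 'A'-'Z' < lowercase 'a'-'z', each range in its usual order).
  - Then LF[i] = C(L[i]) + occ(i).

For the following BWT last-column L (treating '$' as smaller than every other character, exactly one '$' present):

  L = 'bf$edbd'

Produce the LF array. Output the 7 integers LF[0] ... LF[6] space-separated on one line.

Char counts: '$':1, 'b':2, 'd':2, 'e':1, 'f':1
C (first-col start): C('$')=0, C('b')=1, C('d')=3, C('e')=5, C('f')=6
L[0]='b': occ=0, LF[0]=C('b')+0=1+0=1
L[1]='f': occ=0, LF[1]=C('f')+0=6+0=6
L[2]='$': occ=0, LF[2]=C('$')+0=0+0=0
L[3]='e': occ=0, LF[3]=C('e')+0=5+0=5
L[4]='d': occ=0, LF[4]=C('d')+0=3+0=3
L[5]='b': occ=1, LF[5]=C('b')+1=1+1=2
L[6]='d': occ=1, LF[6]=C('d')+1=3+1=4

Answer: 1 6 0 5 3 2 4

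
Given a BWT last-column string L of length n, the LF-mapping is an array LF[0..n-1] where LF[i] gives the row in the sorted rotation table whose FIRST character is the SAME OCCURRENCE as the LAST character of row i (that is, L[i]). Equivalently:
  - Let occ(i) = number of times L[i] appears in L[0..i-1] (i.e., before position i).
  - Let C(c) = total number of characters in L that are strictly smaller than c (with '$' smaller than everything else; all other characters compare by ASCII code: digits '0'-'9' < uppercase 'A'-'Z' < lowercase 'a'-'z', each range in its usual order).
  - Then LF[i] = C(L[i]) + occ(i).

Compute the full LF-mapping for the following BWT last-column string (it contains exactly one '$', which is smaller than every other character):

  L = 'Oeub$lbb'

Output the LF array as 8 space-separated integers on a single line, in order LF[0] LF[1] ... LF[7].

Char counts: '$':1, 'O':1, 'b':3, 'e':1, 'l':1, 'u':1
C (first-col start): C('$')=0, C('O')=1, C('b')=2, C('e')=5, C('l')=6, C('u')=7
L[0]='O': occ=0, LF[0]=C('O')+0=1+0=1
L[1]='e': occ=0, LF[1]=C('e')+0=5+0=5
L[2]='u': occ=0, LF[2]=C('u')+0=7+0=7
L[3]='b': occ=0, LF[3]=C('b')+0=2+0=2
L[4]='$': occ=0, LF[4]=C('$')+0=0+0=0
L[5]='l': occ=0, LF[5]=C('l')+0=6+0=6
L[6]='b': occ=1, LF[6]=C('b')+1=2+1=3
L[7]='b': occ=2, LF[7]=C('b')+2=2+2=4

Answer: 1 5 7 2 0 6 3 4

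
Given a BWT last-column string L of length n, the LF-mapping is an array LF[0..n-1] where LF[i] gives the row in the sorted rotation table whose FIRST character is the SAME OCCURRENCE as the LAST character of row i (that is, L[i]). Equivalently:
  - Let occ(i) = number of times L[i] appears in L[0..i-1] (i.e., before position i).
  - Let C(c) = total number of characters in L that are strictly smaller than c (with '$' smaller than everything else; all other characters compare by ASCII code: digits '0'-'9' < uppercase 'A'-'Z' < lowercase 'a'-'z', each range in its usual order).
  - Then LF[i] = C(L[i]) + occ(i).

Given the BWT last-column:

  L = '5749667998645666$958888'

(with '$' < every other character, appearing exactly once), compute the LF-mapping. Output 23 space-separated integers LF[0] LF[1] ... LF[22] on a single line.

Answer: 3 12 1 19 6 7 13 20 21 14 8 2 4 9 10 11 0 22 5 15 16 17 18

Derivation:
Char counts: '$':1, '4':2, '5':3, '6':6, '7':2, '8':5, '9':4
C (first-col start): C('$')=0, C('4')=1, C('5')=3, C('6')=6, C('7')=12, C('8')=14, C('9')=19
L[0]='5': occ=0, LF[0]=C('5')+0=3+0=3
L[1]='7': occ=0, LF[1]=C('7')+0=12+0=12
L[2]='4': occ=0, LF[2]=C('4')+0=1+0=1
L[3]='9': occ=0, LF[3]=C('9')+0=19+0=19
L[4]='6': occ=0, LF[4]=C('6')+0=6+0=6
L[5]='6': occ=1, LF[5]=C('6')+1=6+1=7
L[6]='7': occ=1, LF[6]=C('7')+1=12+1=13
L[7]='9': occ=1, LF[7]=C('9')+1=19+1=20
L[8]='9': occ=2, LF[8]=C('9')+2=19+2=21
L[9]='8': occ=0, LF[9]=C('8')+0=14+0=14
L[10]='6': occ=2, LF[10]=C('6')+2=6+2=8
L[11]='4': occ=1, LF[11]=C('4')+1=1+1=2
L[12]='5': occ=1, LF[12]=C('5')+1=3+1=4
L[13]='6': occ=3, LF[13]=C('6')+3=6+3=9
L[14]='6': occ=4, LF[14]=C('6')+4=6+4=10
L[15]='6': occ=5, LF[15]=C('6')+5=6+5=11
L[16]='$': occ=0, LF[16]=C('$')+0=0+0=0
L[17]='9': occ=3, LF[17]=C('9')+3=19+3=22
L[18]='5': occ=2, LF[18]=C('5')+2=3+2=5
L[19]='8': occ=1, LF[19]=C('8')+1=14+1=15
L[20]='8': occ=2, LF[20]=C('8')+2=14+2=16
L[21]='8': occ=3, LF[21]=C('8')+3=14+3=17
L[22]='8': occ=4, LF[22]=C('8')+4=14+4=18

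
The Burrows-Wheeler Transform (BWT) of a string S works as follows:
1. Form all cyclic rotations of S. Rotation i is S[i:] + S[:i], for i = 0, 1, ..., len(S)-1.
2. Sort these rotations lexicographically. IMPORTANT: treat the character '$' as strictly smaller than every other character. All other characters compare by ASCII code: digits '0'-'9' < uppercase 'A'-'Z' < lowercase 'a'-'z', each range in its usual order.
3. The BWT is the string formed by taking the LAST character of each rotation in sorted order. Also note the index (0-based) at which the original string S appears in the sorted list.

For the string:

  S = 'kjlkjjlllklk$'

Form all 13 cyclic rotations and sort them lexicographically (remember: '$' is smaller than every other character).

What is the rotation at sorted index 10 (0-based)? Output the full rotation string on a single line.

Answer: lklk$kjlkjjll

Derivation:
All 13 rotations (rotation i = S[i:]+S[:i]):
  rot[0] = kjlkjjlllklk$
  rot[1] = jlkjjlllklk$k
  rot[2] = lkjjlllklk$kj
  rot[3] = kjjlllklk$kjl
  rot[4] = jjlllklk$kjlk
  rot[5] = jlllklk$kjlkj
  rot[6] = lllklk$kjlkjj
  rot[7] = llklk$kjlkjjl
  rot[8] = lklk$kjlkjjll
  rot[9] = klk$kjlkjjlll
  rot[10] = lk$kjlkjjlllk
  rot[11] = k$kjlkjjlllkl
  rot[12] = $kjlkjjlllklk
Sorted (with $ < everything):
  sorted[0] = $kjlkjjlllklk
  sorted[1] = jjlllklk$kjlk
  sorted[2] = jlkjjlllklk$k
  sorted[3] = jlllklk$kjlkj
  sorted[4] = k$kjlkjjlllkl
  sorted[5] = kjjlllklk$kjl
  sorted[6] = kjlkjjlllklk$
  sorted[7] = klk$kjlkjjlll
  sorted[8] = lk$kjlkjjlllk
  sorted[9] = lkjjlllklk$kj
  sorted[10] = lklk$kjlkjjll
  sorted[11] = llklk$kjlkjjl
  sorted[12] = lllklk$kjlkjj
sorted[10] = lklk$kjlkjjll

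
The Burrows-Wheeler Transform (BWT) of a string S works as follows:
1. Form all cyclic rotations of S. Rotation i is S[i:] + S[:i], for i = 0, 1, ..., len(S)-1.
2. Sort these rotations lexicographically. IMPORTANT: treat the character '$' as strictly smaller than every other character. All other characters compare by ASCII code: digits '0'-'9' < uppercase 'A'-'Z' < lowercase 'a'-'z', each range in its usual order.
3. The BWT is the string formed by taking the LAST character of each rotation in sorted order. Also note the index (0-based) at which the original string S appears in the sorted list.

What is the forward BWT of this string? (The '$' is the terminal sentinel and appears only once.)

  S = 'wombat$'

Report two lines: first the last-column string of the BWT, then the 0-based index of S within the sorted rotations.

All 7 rotations (rotation i = S[i:]+S[:i]):
  rot[0] = wombat$
  rot[1] = ombat$w
  rot[2] = mbat$wo
  rot[3] = bat$wom
  rot[4] = at$womb
  rot[5] = t$womba
  rot[6] = $wombat
Sorted (with $ < everything):
  sorted[0] = $wombat  (last char: 't')
  sorted[1] = at$womb  (last char: 'b')
  sorted[2] = bat$wom  (last char: 'm')
  sorted[3] = mbat$wo  (last char: 'o')
  sorted[4] = ombat$w  (last char: 'w')
  sorted[5] = t$womba  (last char: 'a')
  sorted[6] = wombat$  (last char: '$')
Last column: tbmowa$
Original string S is at sorted index 6

Answer: tbmowa$
6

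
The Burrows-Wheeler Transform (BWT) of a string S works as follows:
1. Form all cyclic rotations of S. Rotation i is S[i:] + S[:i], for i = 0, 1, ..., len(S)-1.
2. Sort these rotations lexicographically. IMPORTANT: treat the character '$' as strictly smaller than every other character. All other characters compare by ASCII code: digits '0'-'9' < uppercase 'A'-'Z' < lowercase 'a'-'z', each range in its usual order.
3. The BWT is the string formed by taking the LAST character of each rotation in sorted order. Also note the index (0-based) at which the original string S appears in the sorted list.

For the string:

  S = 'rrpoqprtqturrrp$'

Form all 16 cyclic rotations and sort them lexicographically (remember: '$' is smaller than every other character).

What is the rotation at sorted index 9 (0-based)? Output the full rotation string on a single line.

All 16 rotations (rotation i = S[i:]+S[:i]):
  rot[0] = rrpoqprtqturrrp$
  rot[1] = rpoqprtqturrrp$r
  rot[2] = poqprtqturrrp$rr
  rot[3] = oqprtqturrrp$rrp
  rot[4] = qprtqturrrp$rrpo
  rot[5] = prtqturrrp$rrpoq
  rot[6] = rtqturrrp$rrpoqp
  rot[7] = tqturrrp$rrpoqpr
  rot[8] = qturrrp$rrpoqprt
  rot[9] = turrrp$rrpoqprtq
  rot[10] = urrrp$rrpoqprtqt
  rot[11] = rrrp$rrpoqprtqtu
  rot[12] = rrp$rrpoqprtqtur
  rot[13] = rp$rrpoqprtqturr
  rot[14] = p$rrpoqprtqturrr
  rot[15] = $rrpoqprtqturrrp
Sorted (with $ < everything):
  sorted[0] = $rrpoqprtqturrrp
  sorted[1] = oqprtqturrrp$rrp
  sorted[2] = p$rrpoqprtqturrr
  sorted[3] = poqprtqturrrp$rr
  sorted[4] = prtqturrrp$rrpoq
  sorted[5] = qprtqturrrp$rrpo
  sorted[6] = qturrrp$rrpoqprt
  sorted[7] = rp$rrpoqprtqturr
  sorted[8] = rpoqprtqturrrp$r
  sorted[9] = rrp$rrpoqprtqtur
  sorted[10] = rrpoqprtqturrrp$
  sorted[11] = rrrp$rrpoqprtqtu
  sorted[12] = rtqturrrp$rrpoqp
  sorted[13] = tqturrrp$rrpoqpr
  sorted[14] = turrrp$rrpoqprtq
  sorted[15] = urrrp$rrpoqprtqt
sorted[9] = rrp$rrpoqprtqtur

Answer: rrp$rrpoqprtqtur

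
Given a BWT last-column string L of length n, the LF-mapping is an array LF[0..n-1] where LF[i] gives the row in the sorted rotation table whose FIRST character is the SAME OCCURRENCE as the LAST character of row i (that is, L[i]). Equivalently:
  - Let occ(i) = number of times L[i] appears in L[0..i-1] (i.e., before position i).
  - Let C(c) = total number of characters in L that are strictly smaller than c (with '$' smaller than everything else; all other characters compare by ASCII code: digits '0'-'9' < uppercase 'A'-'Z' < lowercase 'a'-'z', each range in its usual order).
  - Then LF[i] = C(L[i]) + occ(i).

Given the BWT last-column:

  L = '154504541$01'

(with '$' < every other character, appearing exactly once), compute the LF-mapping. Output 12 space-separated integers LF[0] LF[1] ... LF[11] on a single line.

Char counts: '$':1, '0':2, '1':3, '4':3, '5':3
C (first-col start): C('$')=0, C('0')=1, C('1')=3, C('4')=6, C('5')=9
L[0]='1': occ=0, LF[0]=C('1')+0=3+0=3
L[1]='5': occ=0, LF[1]=C('5')+0=9+0=9
L[2]='4': occ=0, LF[2]=C('4')+0=6+0=6
L[3]='5': occ=1, LF[3]=C('5')+1=9+1=10
L[4]='0': occ=0, LF[4]=C('0')+0=1+0=1
L[5]='4': occ=1, LF[5]=C('4')+1=6+1=7
L[6]='5': occ=2, LF[6]=C('5')+2=9+2=11
L[7]='4': occ=2, LF[7]=C('4')+2=6+2=8
L[8]='1': occ=1, LF[8]=C('1')+1=3+1=4
L[9]='$': occ=0, LF[9]=C('$')+0=0+0=0
L[10]='0': occ=1, LF[10]=C('0')+1=1+1=2
L[11]='1': occ=2, LF[11]=C('1')+2=3+2=5

Answer: 3 9 6 10 1 7 11 8 4 0 2 5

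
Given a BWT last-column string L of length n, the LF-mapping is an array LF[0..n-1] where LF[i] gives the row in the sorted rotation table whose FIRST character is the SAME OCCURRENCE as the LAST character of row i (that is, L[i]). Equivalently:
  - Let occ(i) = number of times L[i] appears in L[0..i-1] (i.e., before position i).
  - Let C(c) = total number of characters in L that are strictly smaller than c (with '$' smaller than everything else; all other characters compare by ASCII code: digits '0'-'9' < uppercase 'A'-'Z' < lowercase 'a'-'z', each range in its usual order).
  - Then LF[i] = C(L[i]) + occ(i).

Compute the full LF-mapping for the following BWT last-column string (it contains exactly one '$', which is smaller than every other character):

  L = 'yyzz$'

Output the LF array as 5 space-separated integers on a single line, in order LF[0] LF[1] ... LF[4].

Char counts: '$':1, 'y':2, 'z':2
C (first-col start): C('$')=0, C('y')=1, C('z')=3
L[0]='y': occ=0, LF[0]=C('y')+0=1+0=1
L[1]='y': occ=1, LF[1]=C('y')+1=1+1=2
L[2]='z': occ=0, LF[2]=C('z')+0=3+0=3
L[3]='z': occ=1, LF[3]=C('z')+1=3+1=4
L[4]='$': occ=0, LF[4]=C('$')+0=0+0=0

Answer: 1 2 3 4 0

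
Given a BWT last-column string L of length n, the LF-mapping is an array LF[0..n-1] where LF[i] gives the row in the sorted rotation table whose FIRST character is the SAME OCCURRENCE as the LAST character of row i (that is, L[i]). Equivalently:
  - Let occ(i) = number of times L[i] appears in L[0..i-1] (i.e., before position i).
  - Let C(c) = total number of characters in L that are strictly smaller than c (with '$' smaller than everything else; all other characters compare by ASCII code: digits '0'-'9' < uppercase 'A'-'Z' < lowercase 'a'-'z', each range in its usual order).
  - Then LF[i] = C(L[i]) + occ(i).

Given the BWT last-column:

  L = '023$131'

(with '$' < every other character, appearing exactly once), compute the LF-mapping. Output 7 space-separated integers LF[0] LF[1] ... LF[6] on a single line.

Answer: 1 4 5 0 2 6 3

Derivation:
Char counts: '$':1, '0':1, '1':2, '2':1, '3':2
C (first-col start): C('$')=0, C('0')=1, C('1')=2, C('2')=4, C('3')=5
L[0]='0': occ=0, LF[0]=C('0')+0=1+0=1
L[1]='2': occ=0, LF[1]=C('2')+0=4+0=4
L[2]='3': occ=0, LF[2]=C('3')+0=5+0=5
L[3]='$': occ=0, LF[3]=C('$')+0=0+0=0
L[4]='1': occ=0, LF[4]=C('1')+0=2+0=2
L[5]='3': occ=1, LF[5]=C('3')+1=5+1=6
L[6]='1': occ=1, LF[6]=C('1')+1=2+1=3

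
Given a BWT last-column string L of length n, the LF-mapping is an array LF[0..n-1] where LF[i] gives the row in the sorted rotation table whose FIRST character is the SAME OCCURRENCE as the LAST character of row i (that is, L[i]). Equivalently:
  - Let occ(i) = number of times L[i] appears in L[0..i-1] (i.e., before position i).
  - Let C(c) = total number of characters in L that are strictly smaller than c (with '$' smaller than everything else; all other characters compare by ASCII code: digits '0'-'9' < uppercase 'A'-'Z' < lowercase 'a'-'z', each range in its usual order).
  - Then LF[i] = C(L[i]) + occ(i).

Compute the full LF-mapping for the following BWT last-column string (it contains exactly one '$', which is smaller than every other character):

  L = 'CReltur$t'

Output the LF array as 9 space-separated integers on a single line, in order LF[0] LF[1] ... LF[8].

Answer: 1 2 3 4 6 8 5 0 7

Derivation:
Char counts: '$':1, 'C':1, 'R':1, 'e':1, 'l':1, 'r':1, 't':2, 'u':1
C (first-col start): C('$')=0, C('C')=1, C('R')=2, C('e')=3, C('l')=4, C('r')=5, C('t')=6, C('u')=8
L[0]='C': occ=0, LF[0]=C('C')+0=1+0=1
L[1]='R': occ=0, LF[1]=C('R')+0=2+0=2
L[2]='e': occ=0, LF[2]=C('e')+0=3+0=3
L[3]='l': occ=0, LF[3]=C('l')+0=4+0=4
L[4]='t': occ=0, LF[4]=C('t')+0=6+0=6
L[5]='u': occ=0, LF[5]=C('u')+0=8+0=8
L[6]='r': occ=0, LF[6]=C('r')+0=5+0=5
L[7]='$': occ=0, LF[7]=C('$')+0=0+0=0
L[8]='t': occ=1, LF[8]=C('t')+1=6+1=7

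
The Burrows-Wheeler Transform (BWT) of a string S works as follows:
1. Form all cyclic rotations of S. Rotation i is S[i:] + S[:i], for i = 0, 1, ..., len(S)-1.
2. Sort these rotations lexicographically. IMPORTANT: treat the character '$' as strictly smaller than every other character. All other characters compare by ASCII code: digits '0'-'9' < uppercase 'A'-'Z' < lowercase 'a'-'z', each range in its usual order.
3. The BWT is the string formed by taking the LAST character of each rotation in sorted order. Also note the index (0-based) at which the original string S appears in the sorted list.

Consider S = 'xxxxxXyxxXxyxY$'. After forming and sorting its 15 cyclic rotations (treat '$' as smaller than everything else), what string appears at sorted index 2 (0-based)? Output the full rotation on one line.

All 15 rotations (rotation i = S[i:]+S[:i]):
  rot[0] = xxxxxXyxxXxyxY$
  rot[1] = xxxxXyxxXxyxY$x
  rot[2] = xxxXyxxXxyxY$xx
  rot[3] = xxXyxxXxyxY$xxx
  rot[4] = xXyxxXxyxY$xxxx
  rot[5] = XyxxXxyxY$xxxxx
  rot[6] = yxxXxyxY$xxxxxX
  rot[7] = xxXxyxY$xxxxxXy
  rot[8] = xXxyxY$xxxxxXyx
  rot[9] = XxyxY$xxxxxXyxx
  rot[10] = xyxY$xxxxxXyxxX
  rot[11] = yxY$xxxxxXyxxXx
  rot[12] = xY$xxxxxXyxxXxy
  rot[13] = Y$xxxxxXyxxXxyx
  rot[14] = $xxxxxXyxxXxyxY
Sorted (with $ < everything):
  sorted[0] = $xxxxxXyxxXxyxY
  sorted[1] = XxyxY$xxxxxXyxx
  sorted[2] = XyxxXxyxY$xxxxx
  sorted[3] = Y$xxxxxXyxxXxyx
  sorted[4] = xXxyxY$xxxxxXyx
  sorted[5] = xXyxxXxyxY$xxxx
  sorted[6] = xY$xxxxxXyxxXxy
  sorted[7] = xxXxyxY$xxxxxXy
  sorted[8] = xxXyxxXxyxY$xxx
  sorted[9] = xxxXyxxXxyxY$xx
  sorted[10] = xxxxXyxxXxyxY$x
  sorted[11] = xxxxxXyxxXxyxY$
  sorted[12] = xyxY$xxxxxXyxxX
  sorted[13] = yxY$xxxxxXyxxXx
  sorted[14] = yxxXxyxY$xxxxxX
sorted[2] = XyxxXxyxY$xxxxx

Answer: XyxxXxyxY$xxxxx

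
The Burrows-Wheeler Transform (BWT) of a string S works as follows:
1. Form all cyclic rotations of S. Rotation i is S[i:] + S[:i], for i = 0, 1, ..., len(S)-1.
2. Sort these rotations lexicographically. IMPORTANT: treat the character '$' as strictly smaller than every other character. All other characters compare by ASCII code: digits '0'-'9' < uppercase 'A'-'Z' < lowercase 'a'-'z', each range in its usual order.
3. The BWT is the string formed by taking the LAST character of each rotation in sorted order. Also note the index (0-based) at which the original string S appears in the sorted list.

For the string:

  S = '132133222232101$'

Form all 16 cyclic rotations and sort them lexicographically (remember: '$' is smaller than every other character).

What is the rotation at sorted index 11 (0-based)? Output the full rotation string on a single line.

All 16 rotations (rotation i = S[i:]+S[:i]):
  rot[0] = 132133222232101$
  rot[1] = 32133222232101$1
  rot[2] = 2133222232101$13
  rot[3] = 133222232101$132
  rot[4] = 33222232101$1321
  rot[5] = 3222232101$13213
  rot[6] = 222232101$132133
  rot[7] = 22232101$1321332
  rot[8] = 2232101$13213322
  rot[9] = 232101$132133222
  rot[10] = 32101$1321332222
  rot[11] = 2101$13213322223
  rot[12] = 101$132133222232
  rot[13] = 01$1321332222321
  rot[14] = 1$13213322223210
  rot[15] = $132133222232101
Sorted (with $ < everything):
  sorted[0] = $132133222232101
  sorted[1] = 01$1321332222321
  sorted[2] = 1$13213322223210
  sorted[3] = 101$132133222232
  sorted[4] = 132133222232101$
  sorted[5] = 133222232101$132
  sorted[6] = 2101$13213322223
  sorted[7] = 2133222232101$13
  sorted[8] = 222232101$132133
  sorted[9] = 22232101$1321332
  sorted[10] = 2232101$13213322
  sorted[11] = 232101$132133222
  sorted[12] = 32101$1321332222
  sorted[13] = 32133222232101$1
  sorted[14] = 3222232101$13213
  sorted[15] = 33222232101$1321
sorted[11] = 232101$132133222

Answer: 232101$132133222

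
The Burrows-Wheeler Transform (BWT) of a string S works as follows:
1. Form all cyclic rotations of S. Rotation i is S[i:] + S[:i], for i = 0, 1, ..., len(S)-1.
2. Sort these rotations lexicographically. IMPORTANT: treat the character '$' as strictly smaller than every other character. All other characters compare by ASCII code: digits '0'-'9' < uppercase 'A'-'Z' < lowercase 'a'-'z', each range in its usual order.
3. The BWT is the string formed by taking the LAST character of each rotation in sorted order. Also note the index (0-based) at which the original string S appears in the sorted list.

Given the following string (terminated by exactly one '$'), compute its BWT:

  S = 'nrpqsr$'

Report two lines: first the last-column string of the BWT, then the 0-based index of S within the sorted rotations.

All 7 rotations (rotation i = S[i:]+S[:i]):
  rot[0] = nrpqsr$
  rot[1] = rpqsr$n
  rot[2] = pqsr$nr
  rot[3] = qsr$nrp
  rot[4] = sr$nrpq
  rot[5] = r$nrpqs
  rot[6] = $nrpqsr
Sorted (with $ < everything):
  sorted[0] = $nrpqsr  (last char: 'r')
  sorted[1] = nrpqsr$  (last char: '$')
  sorted[2] = pqsr$nr  (last char: 'r')
  sorted[3] = qsr$nrp  (last char: 'p')
  sorted[4] = r$nrpqs  (last char: 's')
  sorted[5] = rpqsr$n  (last char: 'n')
  sorted[6] = sr$nrpq  (last char: 'q')
Last column: r$rpsnq
Original string S is at sorted index 1

Answer: r$rpsnq
1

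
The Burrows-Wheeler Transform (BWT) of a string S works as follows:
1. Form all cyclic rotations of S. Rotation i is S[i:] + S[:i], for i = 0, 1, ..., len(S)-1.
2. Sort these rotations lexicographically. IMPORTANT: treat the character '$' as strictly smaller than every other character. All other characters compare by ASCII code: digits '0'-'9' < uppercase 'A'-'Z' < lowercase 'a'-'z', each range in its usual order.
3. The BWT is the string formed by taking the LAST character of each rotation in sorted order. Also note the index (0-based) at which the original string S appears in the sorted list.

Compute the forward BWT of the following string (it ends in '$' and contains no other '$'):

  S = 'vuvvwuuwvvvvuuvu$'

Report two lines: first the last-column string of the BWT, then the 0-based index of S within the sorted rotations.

Answer: uvvwuvuuv$vvwuvvu
9

Derivation:
All 17 rotations (rotation i = S[i:]+S[:i]):
  rot[0] = vuvvwuuwvvvvuuvu$
  rot[1] = uvvwuuwvvvvuuvu$v
  rot[2] = vvwuuwvvvvuuvu$vu
  rot[3] = vwuuwvvvvuuvu$vuv
  rot[4] = wuuwvvvvuuvu$vuvv
  rot[5] = uuwvvvvuuvu$vuvvw
  rot[6] = uwvvvvuuvu$vuvvwu
  rot[7] = wvvvvuuvu$vuvvwuu
  rot[8] = vvvvuuvu$vuvvwuuw
  rot[9] = vvvuuvu$vuvvwuuwv
  rot[10] = vvuuvu$vuvvwuuwvv
  rot[11] = vuuvu$vuvvwuuwvvv
  rot[12] = uuvu$vuvvwuuwvvvv
  rot[13] = uvu$vuvvwuuwvvvvu
  rot[14] = vu$vuvvwuuwvvvvuu
  rot[15] = u$vuvvwuuwvvvvuuv
  rot[16] = $vuvvwuuwvvvvuuvu
Sorted (with $ < everything):
  sorted[0] = $vuvvwuuwvvvvuuvu  (last char: 'u')
  sorted[1] = u$vuvvwuuwvvvvuuv  (last char: 'v')
  sorted[2] = uuvu$vuvvwuuwvvvv  (last char: 'v')
  sorted[3] = uuwvvvvuuvu$vuvvw  (last char: 'w')
  sorted[4] = uvu$vuvvwuuwvvvvu  (last char: 'u')
  sorted[5] = uvvwuuwvvvvuuvu$v  (last char: 'v')
  sorted[6] = uwvvvvuuvu$vuvvwu  (last char: 'u')
  sorted[7] = vu$vuvvwuuwvvvvuu  (last char: 'u')
  sorted[8] = vuuvu$vuvvwuuwvvv  (last char: 'v')
  sorted[9] = vuvvwuuwvvvvuuvu$  (last char: '$')
  sorted[10] = vvuuvu$vuvvwuuwvv  (last char: 'v')
  sorted[11] = vvvuuvu$vuvvwuuwv  (last char: 'v')
  sorted[12] = vvvvuuvu$vuvvwuuw  (last char: 'w')
  sorted[13] = vvwuuwvvvvuuvu$vu  (last char: 'u')
  sorted[14] = vwuuwvvvvuuvu$vuv  (last char: 'v')
  sorted[15] = wuuwvvvvuuvu$vuvv  (last char: 'v')
  sorted[16] = wvvvvuuvu$vuvvwuu  (last char: 'u')
Last column: uvvwuvuuv$vvwuvvu
Original string S is at sorted index 9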